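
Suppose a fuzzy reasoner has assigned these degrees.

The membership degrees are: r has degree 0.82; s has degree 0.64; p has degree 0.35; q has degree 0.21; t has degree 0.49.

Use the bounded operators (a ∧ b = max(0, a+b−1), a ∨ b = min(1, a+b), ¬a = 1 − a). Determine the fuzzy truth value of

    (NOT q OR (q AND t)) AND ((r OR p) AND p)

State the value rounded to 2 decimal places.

0.14

NOT q = 1 − 0.21 = 0.79
q AND t = max(0, a+b−1) on (0.21, 0.49) = 0.00
NOT q OR (q AND t) = min(1, a+b) on (0.79, 0.00) = 0.79
r OR p = min(1, a+b) on (0.82, 0.35) = 1.00
(r OR p) AND p = max(0, a+b−1) on (1.00, 0.35) = 0.35
(NOT q OR (q AND t)) AND ((r OR p) AND p) = max(0, a+b−1) on (0.79, 0.35) = 0.14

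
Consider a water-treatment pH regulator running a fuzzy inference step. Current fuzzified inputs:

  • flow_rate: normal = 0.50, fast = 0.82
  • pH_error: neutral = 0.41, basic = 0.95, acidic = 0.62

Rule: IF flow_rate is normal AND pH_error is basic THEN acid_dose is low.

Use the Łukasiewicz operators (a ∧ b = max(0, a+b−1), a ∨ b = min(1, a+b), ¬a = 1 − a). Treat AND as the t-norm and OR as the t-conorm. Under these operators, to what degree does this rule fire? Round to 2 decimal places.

0.45

firing strength: normal=0.50, basic=0.95; AND[max(0, a+b−1)] → w = 0.45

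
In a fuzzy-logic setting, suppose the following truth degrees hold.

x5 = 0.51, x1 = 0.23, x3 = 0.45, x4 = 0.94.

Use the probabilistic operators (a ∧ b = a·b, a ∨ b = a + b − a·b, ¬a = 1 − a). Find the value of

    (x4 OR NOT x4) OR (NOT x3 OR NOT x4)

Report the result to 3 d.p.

0.976

NOT x4 = 1 − 0.9400 = 0.0600
x4 OR NOT x4 = a + b − a·b on (0.9400, 0.0600) = 0.9436
NOT x3 = 1 − 0.4500 = 0.5500
NOT x4 = 1 − 0.9400 = 0.0600
NOT x3 OR NOT x4 = a + b − a·b on (0.5500, 0.0600) = 0.5770
(x4 OR NOT x4) OR (NOT x3 OR NOT x4) = a + b − a·b on (0.9436, 0.5770) = 0.9761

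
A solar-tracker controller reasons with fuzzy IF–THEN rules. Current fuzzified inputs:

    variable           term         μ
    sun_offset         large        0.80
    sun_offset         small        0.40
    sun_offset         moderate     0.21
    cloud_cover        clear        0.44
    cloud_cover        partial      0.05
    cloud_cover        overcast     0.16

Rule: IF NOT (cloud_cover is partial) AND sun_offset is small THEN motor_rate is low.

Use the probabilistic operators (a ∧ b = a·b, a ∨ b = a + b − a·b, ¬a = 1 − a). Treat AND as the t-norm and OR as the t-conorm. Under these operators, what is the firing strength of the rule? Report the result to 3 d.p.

0.380

firing strength: ¬partial=1−0.05=0.95, small=0.40; AND[a·b] → w = 0.3800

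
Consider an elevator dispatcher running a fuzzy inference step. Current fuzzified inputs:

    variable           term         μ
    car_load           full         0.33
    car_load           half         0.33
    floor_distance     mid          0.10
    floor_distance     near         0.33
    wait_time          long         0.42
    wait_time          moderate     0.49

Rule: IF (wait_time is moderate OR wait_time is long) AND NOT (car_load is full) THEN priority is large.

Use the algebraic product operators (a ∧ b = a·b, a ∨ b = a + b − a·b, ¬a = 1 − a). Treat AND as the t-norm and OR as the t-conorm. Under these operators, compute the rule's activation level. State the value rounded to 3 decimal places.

0.472

firing strength: (moderate=0.49 OR long=0.42) = 0.7042; AND[a·b] with ¬full=1−0.33=0.67 → w = 0.4718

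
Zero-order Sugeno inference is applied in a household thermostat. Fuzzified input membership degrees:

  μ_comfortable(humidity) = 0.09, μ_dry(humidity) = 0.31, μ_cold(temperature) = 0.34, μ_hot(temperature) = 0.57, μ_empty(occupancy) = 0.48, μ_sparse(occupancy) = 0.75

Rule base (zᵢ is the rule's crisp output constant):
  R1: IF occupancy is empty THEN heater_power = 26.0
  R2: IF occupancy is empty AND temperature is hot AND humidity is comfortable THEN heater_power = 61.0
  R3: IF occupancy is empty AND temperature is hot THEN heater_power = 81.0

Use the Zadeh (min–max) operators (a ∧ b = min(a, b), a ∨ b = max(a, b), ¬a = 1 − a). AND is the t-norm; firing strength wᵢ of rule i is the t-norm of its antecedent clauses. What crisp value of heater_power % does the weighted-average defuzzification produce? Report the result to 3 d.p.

R1 (z=26.0): empty=0.48 → w = 0.48
R2 (z=61.0): empty=0.48, hot=0.57, comfortable=0.09; AND[min(a, b)] → w = 0.09
R3 (z=81.0): empty=0.48, hot=0.57; AND[min(a, b)] → w = 0.48
Weighted average = (0.48·26.0 + 0.09·61.0 + 0.48·81.0) / (0.48 + 0.09 + 0.48)
  = 56.8500 / 1.0500 = 54.143

54.143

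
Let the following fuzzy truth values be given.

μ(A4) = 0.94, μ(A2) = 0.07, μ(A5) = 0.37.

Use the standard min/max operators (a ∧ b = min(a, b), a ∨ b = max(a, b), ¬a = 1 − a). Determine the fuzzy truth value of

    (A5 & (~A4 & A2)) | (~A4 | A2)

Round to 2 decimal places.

0.07

~A4 = 1 − 0.94 = 0.06
~A4 & A2 = min(a, b) on (0.06, 0.07) = 0.06
A5 & (~A4 & A2) = min(a, b) on (0.37, 0.06) = 0.06
~A4 = 1 − 0.94 = 0.06
~A4 | A2 = max(a, b) on (0.06, 0.07) = 0.07
(A5 & (~A4 & A2)) | (~A4 | A2) = max(a, b) on (0.06, 0.07) = 0.07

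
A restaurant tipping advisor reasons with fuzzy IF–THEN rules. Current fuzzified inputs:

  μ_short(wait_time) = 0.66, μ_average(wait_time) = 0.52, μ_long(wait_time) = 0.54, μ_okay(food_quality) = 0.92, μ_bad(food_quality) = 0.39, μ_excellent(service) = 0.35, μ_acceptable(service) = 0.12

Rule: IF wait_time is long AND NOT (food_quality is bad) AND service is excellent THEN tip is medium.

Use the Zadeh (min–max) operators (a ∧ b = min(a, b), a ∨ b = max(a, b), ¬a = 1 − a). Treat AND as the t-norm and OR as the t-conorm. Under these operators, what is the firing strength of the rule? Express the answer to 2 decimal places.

0.35

firing strength: long=0.54, ¬bad=1−0.39=0.61, excellent=0.35; AND[min(a, b)] → w = 0.35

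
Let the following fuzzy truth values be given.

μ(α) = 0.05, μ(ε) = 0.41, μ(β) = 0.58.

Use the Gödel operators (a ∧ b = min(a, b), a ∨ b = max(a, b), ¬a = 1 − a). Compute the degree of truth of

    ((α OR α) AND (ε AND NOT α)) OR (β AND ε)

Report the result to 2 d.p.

0.41

α OR α = max(a, b) on (0.05, 0.05) = 0.05
NOT α = 1 − 0.05 = 0.95
ε AND NOT α = min(a, b) on (0.41, 0.95) = 0.41
(α OR α) AND (ε AND NOT α) = min(a, b) on (0.05, 0.41) = 0.05
β AND ε = min(a, b) on (0.58, 0.41) = 0.41
((α OR α) AND (ε AND NOT α)) OR (β AND ε) = max(a, b) on (0.05, 0.41) = 0.41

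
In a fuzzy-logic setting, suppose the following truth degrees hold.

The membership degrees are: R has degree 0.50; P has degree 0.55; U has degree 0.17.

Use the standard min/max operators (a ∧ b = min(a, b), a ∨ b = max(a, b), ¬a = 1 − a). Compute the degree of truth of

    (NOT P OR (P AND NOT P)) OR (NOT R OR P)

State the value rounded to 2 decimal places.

0.55

NOT P = 1 − 0.55 = 0.45
NOT P = 1 − 0.55 = 0.45
P AND NOT P = min(a, b) on (0.55, 0.45) = 0.45
NOT P OR (P AND NOT P) = max(a, b) on (0.45, 0.45) = 0.45
NOT R = 1 − 0.50 = 0.50
NOT R OR P = max(a, b) on (0.50, 0.55) = 0.55
(NOT P OR (P AND NOT P)) OR (NOT R OR P) = max(a, b) on (0.45, 0.55) = 0.55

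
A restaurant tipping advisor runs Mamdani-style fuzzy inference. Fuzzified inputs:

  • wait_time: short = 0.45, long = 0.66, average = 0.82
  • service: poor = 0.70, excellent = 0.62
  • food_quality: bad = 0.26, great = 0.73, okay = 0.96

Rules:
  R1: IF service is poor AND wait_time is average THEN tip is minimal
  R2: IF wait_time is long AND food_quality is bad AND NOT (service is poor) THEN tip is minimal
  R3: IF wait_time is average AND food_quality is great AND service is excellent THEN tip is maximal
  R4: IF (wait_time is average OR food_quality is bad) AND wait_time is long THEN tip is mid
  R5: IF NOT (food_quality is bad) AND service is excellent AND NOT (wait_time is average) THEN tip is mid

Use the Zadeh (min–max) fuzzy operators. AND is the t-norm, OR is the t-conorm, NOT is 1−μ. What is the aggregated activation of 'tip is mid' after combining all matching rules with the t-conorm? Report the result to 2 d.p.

R1: poor=0.70, average=0.82; AND[min(a, b)] → w = 0.70
R2: long=0.66, bad=0.26, ¬poor=1−0.70=0.30; AND[min(a, b)] → w = 0.26
R3: average=0.82, great=0.73, excellent=0.62; AND[min(a, b)] → w = 0.62
R4: (average=0.82 OR bad=0.26) = 0.82; AND[min(a, b)] with long=0.66 → w = 0.66
R5: ¬bad=1−0.26=0.74, excellent=0.62, ¬average=1−0.82=0.18; AND[min(a, b)] → w = 0.18
Rules with consequent 'mid': {R4, R5} → strengths 0.66, 0.18
Aggregate via t-conorm [max(a, b)]: 0.66

0.66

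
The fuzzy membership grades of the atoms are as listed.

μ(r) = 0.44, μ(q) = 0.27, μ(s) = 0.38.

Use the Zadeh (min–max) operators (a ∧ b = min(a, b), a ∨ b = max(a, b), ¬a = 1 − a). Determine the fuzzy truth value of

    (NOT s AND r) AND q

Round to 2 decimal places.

0.27

NOT s = 1 − 0.38 = 0.62
NOT s AND r = min(a, b) on (0.62, 0.44) = 0.44
(NOT s AND r) AND q = min(a, b) on (0.44, 0.27) = 0.27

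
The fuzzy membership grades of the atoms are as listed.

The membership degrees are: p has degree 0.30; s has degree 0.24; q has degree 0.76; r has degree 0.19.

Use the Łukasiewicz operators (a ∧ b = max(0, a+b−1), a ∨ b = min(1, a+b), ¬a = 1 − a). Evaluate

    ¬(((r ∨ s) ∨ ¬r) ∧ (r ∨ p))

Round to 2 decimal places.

0.51

r ∨ s = min(1, a+b) on (0.19, 0.24) = 0.43
¬r = 1 − 0.19 = 0.81
(r ∨ s) ∨ ¬r = min(1, a+b) on (0.43, 0.81) = 1.00
r ∨ p = min(1, a+b) on (0.19, 0.30) = 0.49
((r ∨ s) ∨ ¬r) ∧ (r ∨ p) = max(0, a+b−1) on (1.00, 0.49) = 0.49
¬(((r ∨ s) ∨ ¬r) ∧ (r ∨ p)) = 1 − 0.49 = 0.51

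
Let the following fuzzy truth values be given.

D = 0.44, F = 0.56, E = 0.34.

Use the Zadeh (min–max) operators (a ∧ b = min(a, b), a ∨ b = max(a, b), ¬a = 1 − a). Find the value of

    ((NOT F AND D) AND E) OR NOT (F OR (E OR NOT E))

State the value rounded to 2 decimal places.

NOT F = 1 − 0.56 = 0.44
NOT F AND D = min(a, b) on (0.44, 0.44) = 0.44
(NOT F AND D) AND E = min(a, b) on (0.44, 0.34) = 0.34
NOT E = 1 − 0.34 = 0.66
E OR NOT E = max(a, b) on (0.34, 0.66) = 0.66
F OR (E OR NOT E) = max(a, b) on (0.56, 0.66) = 0.66
NOT (F OR (E OR NOT E)) = 1 − 0.66 = 0.34
((NOT F AND D) AND E) OR NOT (F OR (E OR NOT E)) = max(a, b) on (0.34, 0.34) = 0.34

0.34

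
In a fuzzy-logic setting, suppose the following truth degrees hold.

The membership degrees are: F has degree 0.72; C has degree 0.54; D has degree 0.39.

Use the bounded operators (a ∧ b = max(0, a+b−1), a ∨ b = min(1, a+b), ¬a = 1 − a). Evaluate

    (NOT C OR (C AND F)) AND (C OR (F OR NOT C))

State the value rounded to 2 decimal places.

0.72

NOT C = 1 − 0.54 = 0.46
C AND F = max(0, a+b−1) on (0.54, 0.72) = 0.26
NOT C OR (C AND F) = min(1, a+b) on (0.46, 0.26) = 0.72
NOT C = 1 − 0.54 = 0.46
F OR NOT C = min(1, a+b) on (0.72, 0.46) = 1.00
C OR (F OR NOT C) = min(1, a+b) on (0.54, 1.00) = 1.00
(NOT C OR (C AND F)) AND (C OR (F OR NOT C)) = max(0, a+b−1) on (0.72, 1.00) = 0.72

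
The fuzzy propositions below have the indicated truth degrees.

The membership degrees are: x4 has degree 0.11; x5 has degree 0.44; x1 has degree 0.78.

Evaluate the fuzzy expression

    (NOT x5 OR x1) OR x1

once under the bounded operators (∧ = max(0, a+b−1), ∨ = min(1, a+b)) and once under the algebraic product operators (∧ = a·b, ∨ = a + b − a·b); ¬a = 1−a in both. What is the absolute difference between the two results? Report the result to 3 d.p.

0.021

Under bounded:
  NOT x5 = 1 − 0.44 = 0.56
  NOT x5 OR x1 = min(1, a+b) on (0.56, 0.78) = 1.00
  (NOT x5 OR x1) OR x1 = min(1, a+b) on (1.00, 0.78) = 1.00
  → value = 1.0000
Under algebraic product:
  NOT x5 = 1 − 0.4400 = 0.5600
  NOT x5 OR x1 = a + b − a·b on (0.5600, 0.7800) = 0.9032
  (NOT x5 OR x1) OR x1 = a + b − a·b on (0.9032, 0.7800) = 0.9787
  → value = 0.9787
|1.0000 − 0.9787| = 0.021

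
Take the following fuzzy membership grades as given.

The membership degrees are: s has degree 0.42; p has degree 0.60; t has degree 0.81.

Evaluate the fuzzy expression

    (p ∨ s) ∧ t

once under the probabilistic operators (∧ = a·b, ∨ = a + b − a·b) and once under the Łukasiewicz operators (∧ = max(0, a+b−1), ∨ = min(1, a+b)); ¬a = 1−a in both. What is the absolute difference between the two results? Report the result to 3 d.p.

Under probabilistic:
  p ∨ s = a + b − a·b on (0.6000, 0.4200) = 0.7680
  (p ∨ s) ∧ t = a·b on (0.7680, 0.8100) = 0.6221
  → value = 0.6221
Under Łukasiewicz:
  p ∨ s = min(1, a+b) on (0.60, 0.42) = 1.00
  (p ∨ s) ∧ t = max(0, a+b−1) on (1.00, 0.81) = 0.81
  → value = 0.8100
|0.6221 − 0.8100| = 0.188

0.188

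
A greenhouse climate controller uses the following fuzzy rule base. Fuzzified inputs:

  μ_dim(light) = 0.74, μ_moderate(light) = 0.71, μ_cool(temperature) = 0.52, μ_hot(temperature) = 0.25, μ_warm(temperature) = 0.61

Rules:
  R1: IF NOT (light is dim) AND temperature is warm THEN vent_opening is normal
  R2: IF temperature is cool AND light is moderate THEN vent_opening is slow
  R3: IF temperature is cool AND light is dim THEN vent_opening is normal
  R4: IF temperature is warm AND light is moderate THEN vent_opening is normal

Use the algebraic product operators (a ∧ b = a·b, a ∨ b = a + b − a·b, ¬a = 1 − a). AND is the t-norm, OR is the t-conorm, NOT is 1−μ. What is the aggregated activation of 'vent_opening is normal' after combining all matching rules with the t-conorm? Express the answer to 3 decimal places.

0.707

R1: ¬dim=1−0.74=0.26, warm=0.61; AND[a·b] → w = 0.1586
R2: cool=0.52, moderate=0.71; AND[a·b] → w = 0.3692
R3: cool=0.52, dim=0.74; AND[a·b] → w = 0.3848
R4: warm=0.61, moderate=0.71; AND[a·b] → w = 0.4331
Rules with consequent 'normal': {R1, R3, R4} → strengths 0.1586, 0.3848, 0.4331
Aggregate via t-conorm [a + b − a·b]: 0.7066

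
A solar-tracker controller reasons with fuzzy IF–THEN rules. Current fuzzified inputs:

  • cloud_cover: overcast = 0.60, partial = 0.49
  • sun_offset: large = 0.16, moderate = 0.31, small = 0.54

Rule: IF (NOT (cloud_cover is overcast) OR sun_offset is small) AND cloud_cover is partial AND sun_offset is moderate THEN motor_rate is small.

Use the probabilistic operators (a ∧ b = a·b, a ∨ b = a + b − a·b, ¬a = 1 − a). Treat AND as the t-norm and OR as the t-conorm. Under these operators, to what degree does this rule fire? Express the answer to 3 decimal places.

0.110

firing strength: (¬overcast=1−0.60=0.40 OR small=0.54) = 0.7240; AND[a·b] with partial=0.49, moderate=0.31 → w = 0.1100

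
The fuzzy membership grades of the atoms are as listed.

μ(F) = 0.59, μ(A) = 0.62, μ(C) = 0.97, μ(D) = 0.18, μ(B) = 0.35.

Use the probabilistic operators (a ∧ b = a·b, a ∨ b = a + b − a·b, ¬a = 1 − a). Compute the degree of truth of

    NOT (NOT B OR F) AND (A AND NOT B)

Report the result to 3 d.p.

NOT B = 1 − 0.3500 = 0.6500
NOT B OR F = a + b − a·b on (0.6500, 0.5900) = 0.8565
NOT (NOT B OR F) = 1 − 0.8565 = 0.1435
NOT B = 1 − 0.3500 = 0.6500
A AND NOT B = a·b on (0.6200, 0.6500) = 0.4030
NOT (NOT B OR F) AND (A AND NOT B) = a·b on (0.1435, 0.4030) = 0.0578

0.058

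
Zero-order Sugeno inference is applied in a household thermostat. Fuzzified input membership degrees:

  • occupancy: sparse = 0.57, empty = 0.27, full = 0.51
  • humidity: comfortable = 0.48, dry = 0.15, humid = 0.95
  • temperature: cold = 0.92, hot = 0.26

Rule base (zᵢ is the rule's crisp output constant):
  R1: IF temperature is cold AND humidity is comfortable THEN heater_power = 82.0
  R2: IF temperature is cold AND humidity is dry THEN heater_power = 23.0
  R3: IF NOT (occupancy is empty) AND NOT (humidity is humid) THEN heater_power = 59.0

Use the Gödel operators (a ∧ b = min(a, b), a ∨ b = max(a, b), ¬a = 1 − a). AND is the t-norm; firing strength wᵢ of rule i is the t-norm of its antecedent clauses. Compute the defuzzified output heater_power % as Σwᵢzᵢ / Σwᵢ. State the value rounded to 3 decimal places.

67.294

R1 (z=82.0): cold=0.92, comfortable=0.48; AND[min(a, b)] → w = 0.48
R2 (z=23.0): cold=0.92, dry=0.15; AND[min(a, b)] → w = 0.15
R3 (z=59.0): ¬empty=1−0.27=0.73, ¬humid=1−0.95=0.05; AND[min(a, b)] → w = 0.05
Weighted average = (0.48·82.0 + 0.15·23.0 + 0.05·59.0) / (0.48 + 0.15 + 0.05)
  = 45.7600 / 0.6800 = 67.294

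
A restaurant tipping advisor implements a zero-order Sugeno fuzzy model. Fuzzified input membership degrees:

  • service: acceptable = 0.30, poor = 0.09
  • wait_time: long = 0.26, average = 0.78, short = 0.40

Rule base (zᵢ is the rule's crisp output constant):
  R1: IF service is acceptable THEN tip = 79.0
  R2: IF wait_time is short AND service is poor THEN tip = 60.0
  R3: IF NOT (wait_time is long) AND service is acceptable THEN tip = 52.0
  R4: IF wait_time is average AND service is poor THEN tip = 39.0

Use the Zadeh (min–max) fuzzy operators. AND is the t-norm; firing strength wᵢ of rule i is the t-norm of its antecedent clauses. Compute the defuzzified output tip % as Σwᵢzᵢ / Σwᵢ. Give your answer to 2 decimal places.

61.81

R1 (z=79.0): acceptable=0.30 → w = 0.30
R2 (z=60.0): short=0.40, poor=0.09; AND[min(a, b)] → w = 0.09
R3 (z=52.0): ¬long=1−0.26=0.74, acceptable=0.30; AND[min(a, b)] → w = 0.30
R4 (z=39.0): average=0.78, poor=0.09; AND[min(a, b)] → w = 0.09
Weighted average = (0.30·79.0 + 0.09·60.0 + 0.30·52.0 + 0.09·39.0) / (0.30 + 0.09 + 0.30 + 0.09)
  = 48.2100 / 0.7800 = 61.81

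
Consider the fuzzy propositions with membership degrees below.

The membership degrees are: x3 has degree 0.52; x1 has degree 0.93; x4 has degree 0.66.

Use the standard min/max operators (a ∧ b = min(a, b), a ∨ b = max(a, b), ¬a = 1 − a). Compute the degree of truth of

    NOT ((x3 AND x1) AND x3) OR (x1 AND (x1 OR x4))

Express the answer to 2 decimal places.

x3 AND x1 = min(a, b) on (0.52, 0.93) = 0.52
(x3 AND x1) AND x3 = min(a, b) on (0.52, 0.52) = 0.52
NOT ((x3 AND x1) AND x3) = 1 − 0.52 = 0.48
x1 OR x4 = max(a, b) on (0.93, 0.66) = 0.93
x1 AND (x1 OR x4) = min(a, b) on (0.93, 0.93) = 0.93
NOT ((x3 AND x1) AND x3) OR (x1 AND (x1 OR x4)) = max(a, b) on (0.48, 0.93) = 0.93

0.93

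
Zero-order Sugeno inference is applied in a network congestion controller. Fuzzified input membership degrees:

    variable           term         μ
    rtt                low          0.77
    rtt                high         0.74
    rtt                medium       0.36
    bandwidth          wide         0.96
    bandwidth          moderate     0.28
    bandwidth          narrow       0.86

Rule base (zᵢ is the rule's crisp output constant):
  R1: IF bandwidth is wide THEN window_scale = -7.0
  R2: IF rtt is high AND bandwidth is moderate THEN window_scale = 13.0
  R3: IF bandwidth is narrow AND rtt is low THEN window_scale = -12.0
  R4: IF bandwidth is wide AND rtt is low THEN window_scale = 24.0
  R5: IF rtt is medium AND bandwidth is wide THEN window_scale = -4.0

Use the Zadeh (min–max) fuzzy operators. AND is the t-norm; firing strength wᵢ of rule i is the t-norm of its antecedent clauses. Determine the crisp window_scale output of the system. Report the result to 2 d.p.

1.50

R1 (z=-7.0): wide=0.96 → w = 0.96
R2 (z=13.0): high=0.74, moderate=0.28; AND[min(a, b)] → w = 0.28
R3 (z=-12.0): narrow=0.86, low=0.77; AND[min(a, b)] → w = 0.77
R4 (z=24.0): wide=0.96, low=0.77; AND[min(a, b)] → w = 0.77
R5 (z=-4.0): medium=0.36, wide=0.96; AND[min(a, b)] → w = 0.36
Weighted average = (0.96·-7.0 + 0.28·13.0 + 0.77·-12.0 + 0.77·24.0 + 0.36·-4.0) / (0.96 + 0.28 + 0.77 + 0.77 + 0.36)
  = 4.7200 / 3.1400 = 1.50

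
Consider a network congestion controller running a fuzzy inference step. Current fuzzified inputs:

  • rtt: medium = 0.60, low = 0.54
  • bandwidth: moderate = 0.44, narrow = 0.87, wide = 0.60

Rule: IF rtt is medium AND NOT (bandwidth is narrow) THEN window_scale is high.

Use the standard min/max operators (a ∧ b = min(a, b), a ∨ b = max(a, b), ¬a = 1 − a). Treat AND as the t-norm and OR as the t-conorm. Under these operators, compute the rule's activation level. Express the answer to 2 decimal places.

firing strength: medium=0.60, ¬narrow=1−0.87=0.13; AND[min(a, b)] → w = 0.13

0.13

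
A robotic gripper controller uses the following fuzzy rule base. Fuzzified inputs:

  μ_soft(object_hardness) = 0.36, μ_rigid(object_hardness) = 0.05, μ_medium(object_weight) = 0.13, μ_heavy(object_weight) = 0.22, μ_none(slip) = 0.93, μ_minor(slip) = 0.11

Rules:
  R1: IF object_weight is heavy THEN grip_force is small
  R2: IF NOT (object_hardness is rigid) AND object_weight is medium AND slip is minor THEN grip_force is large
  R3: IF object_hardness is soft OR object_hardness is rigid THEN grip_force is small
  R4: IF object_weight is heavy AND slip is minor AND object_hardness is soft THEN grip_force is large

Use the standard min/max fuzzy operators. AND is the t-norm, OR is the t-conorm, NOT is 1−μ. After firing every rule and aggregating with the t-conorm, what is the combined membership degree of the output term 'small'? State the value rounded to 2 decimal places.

0.36

R1: heavy=0.22 → w = 0.22
R2: ¬rigid=1−0.05=0.95, medium=0.13, minor=0.11; AND[min(a, b)] → w = 0.11
R3: soft=0.36, rigid=0.05; OR[max(a, b)] → w = 0.36
R4: heavy=0.22, minor=0.11, soft=0.36; AND[min(a, b)] → w = 0.11
Rules with consequent 'small': {R1, R3} → strengths 0.22, 0.36
Aggregate via t-conorm [max(a, b)]: 0.36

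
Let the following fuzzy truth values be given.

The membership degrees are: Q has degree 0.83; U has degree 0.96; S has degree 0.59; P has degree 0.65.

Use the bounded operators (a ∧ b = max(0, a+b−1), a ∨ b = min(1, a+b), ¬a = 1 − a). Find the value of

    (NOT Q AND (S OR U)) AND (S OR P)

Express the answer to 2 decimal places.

0.17

NOT Q = 1 − 0.83 = 0.17
S OR U = min(1, a+b) on (0.59, 0.96) = 1.00
NOT Q AND (S OR U) = max(0, a+b−1) on (0.17, 1.00) = 0.17
S OR P = min(1, a+b) on (0.59, 0.65) = 1.00
(NOT Q AND (S OR U)) AND (S OR P) = max(0, a+b−1) on (0.17, 1.00) = 0.17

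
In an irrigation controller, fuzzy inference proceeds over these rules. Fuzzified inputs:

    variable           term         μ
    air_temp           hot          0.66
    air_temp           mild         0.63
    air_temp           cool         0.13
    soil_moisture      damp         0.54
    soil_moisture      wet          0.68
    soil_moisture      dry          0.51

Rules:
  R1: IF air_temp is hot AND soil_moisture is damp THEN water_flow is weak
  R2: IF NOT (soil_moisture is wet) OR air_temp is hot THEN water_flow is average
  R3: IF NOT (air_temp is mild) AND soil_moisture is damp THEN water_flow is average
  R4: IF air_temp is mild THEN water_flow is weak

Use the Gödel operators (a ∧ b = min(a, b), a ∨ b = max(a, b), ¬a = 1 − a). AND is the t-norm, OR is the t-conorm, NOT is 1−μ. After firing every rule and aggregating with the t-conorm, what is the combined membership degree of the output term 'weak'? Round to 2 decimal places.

0.63

R1: hot=0.66, damp=0.54; AND[min(a, b)] → w = 0.54
R2: ¬wet=1−0.68=0.32, hot=0.66; OR[max(a, b)] → w = 0.66
R3: ¬mild=1−0.63=0.37, damp=0.54; AND[min(a, b)] → w = 0.37
R4: mild=0.63 → w = 0.63
Rules with consequent 'weak': {R1, R4} → strengths 0.54, 0.63
Aggregate via t-conorm [max(a, b)]: 0.63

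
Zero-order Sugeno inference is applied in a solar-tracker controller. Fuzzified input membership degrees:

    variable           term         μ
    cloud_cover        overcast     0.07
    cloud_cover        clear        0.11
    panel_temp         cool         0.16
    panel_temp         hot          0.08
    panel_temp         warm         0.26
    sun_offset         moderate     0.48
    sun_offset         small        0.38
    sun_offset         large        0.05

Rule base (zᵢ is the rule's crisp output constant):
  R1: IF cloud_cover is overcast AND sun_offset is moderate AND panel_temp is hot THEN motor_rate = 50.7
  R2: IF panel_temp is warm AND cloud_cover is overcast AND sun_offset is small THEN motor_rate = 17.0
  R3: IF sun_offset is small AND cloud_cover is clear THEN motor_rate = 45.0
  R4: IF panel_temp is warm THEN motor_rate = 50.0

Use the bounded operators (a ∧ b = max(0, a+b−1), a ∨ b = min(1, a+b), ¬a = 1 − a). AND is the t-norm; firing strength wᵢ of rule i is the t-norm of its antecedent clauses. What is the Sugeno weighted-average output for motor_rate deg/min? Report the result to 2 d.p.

50.00

R1 (z=50.7): overcast=0.07, moderate=0.48, hot=0.08; AND[max(0, a+b−1)] → w = 0.00
R2 (z=17.0): warm=0.26, overcast=0.07, small=0.38; AND[max(0, a+b−1)] → w = 0.00
R3 (z=45.0): small=0.38, clear=0.11; AND[max(0, a+b−1)] → w = 0.00
R4 (z=50.0): warm=0.26 → w = 0.26
Weighted average = (0.00·50.7 + 0.00·17.0 + 0.00·45.0 + 0.26·50.0) / (0.00 + 0.00 + 0.00 + 0.26)
  = 13.0000 / 0.2600 = 50.00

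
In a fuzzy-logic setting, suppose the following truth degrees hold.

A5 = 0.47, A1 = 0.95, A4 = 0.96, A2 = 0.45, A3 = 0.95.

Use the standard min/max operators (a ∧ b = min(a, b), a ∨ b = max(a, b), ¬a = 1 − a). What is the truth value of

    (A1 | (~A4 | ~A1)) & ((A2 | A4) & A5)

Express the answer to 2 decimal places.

~A4 = 1 − 0.96 = 0.04
~A1 = 1 − 0.95 = 0.05
~A4 | ~A1 = max(a, b) on (0.04, 0.05) = 0.05
A1 | (~A4 | ~A1) = max(a, b) on (0.95, 0.05) = 0.95
A2 | A4 = max(a, b) on (0.45, 0.96) = 0.96
(A2 | A4) & A5 = min(a, b) on (0.96, 0.47) = 0.47
(A1 | (~A4 | ~A1)) & ((A2 | A4) & A5) = min(a, b) on (0.95, 0.47) = 0.47

0.47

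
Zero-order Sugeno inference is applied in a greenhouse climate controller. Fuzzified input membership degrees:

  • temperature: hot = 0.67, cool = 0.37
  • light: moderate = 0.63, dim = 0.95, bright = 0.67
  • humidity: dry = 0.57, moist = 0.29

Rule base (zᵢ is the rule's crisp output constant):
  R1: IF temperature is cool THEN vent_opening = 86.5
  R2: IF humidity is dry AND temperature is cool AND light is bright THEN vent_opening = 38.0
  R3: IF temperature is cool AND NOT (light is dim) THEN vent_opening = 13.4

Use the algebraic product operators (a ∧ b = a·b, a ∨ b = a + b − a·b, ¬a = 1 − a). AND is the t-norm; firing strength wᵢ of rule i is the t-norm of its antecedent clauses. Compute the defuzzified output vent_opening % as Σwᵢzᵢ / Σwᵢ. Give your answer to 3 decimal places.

71.012

R1 (z=86.5): cool=0.37 → w = 0.3700
R2 (z=38.0): dry=0.57, cool=0.37, bright=0.67; AND[a·b] → w = 0.1413
R3 (z=13.4): cool=0.37, ¬dim=1−0.95=0.05; AND[a·b] → w = 0.0185
Weighted average = (0.3700·86.5 + 0.1413·38.0 + 0.0185·13.4) / (0.3700 + 0.1413 + 0.0185)
  = 37.6224 / 0.5298 = 71.012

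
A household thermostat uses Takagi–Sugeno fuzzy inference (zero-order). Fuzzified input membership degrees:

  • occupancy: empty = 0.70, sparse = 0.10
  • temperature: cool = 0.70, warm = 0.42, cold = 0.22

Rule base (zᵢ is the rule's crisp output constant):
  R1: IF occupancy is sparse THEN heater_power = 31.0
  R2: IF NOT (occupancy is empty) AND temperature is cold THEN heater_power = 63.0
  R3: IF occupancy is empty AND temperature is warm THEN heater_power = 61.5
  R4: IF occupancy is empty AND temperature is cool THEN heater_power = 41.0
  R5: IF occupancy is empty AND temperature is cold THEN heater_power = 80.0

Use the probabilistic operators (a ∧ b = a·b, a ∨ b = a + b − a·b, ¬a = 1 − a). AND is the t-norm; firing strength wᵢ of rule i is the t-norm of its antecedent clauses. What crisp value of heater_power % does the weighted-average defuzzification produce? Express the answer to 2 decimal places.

52.31

R1 (z=31.0): sparse=0.10 → w = 0.1000
R2 (z=63.0): ¬empty=1−0.70=0.30, cold=0.22; AND[a·b] → w = 0.0660
R3 (z=61.5): empty=0.70, warm=0.42; AND[a·b] → w = 0.2940
R4 (z=41.0): empty=0.70, cool=0.70; AND[a·b] → w = 0.4900
R5 (z=80.0): empty=0.70, cold=0.22; AND[a·b] → w = 0.1540
Weighted average = (0.1000·31.0 + 0.0660·63.0 + 0.2940·61.5 + 0.4900·41.0 + 0.1540·80.0) / (0.1000 + 0.0660 + 0.2940 + 0.4900 + 0.1540)
  = 57.7490 / 1.1040 = 52.31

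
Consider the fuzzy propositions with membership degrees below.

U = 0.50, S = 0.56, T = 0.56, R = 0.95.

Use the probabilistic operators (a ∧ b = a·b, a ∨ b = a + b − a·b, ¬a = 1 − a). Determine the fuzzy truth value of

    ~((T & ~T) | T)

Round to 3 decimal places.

0.332

~T = 1 − 0.5600 = 0.4400
T & ~T = a·b on (0.5600, 0.4400) = 0.2464
(T & ~T) | T = a + b − a·b on (0.2464, 0.5600) = 0.6684
~((T & ~T) | T) = 1 − 0.6684 = 0.3316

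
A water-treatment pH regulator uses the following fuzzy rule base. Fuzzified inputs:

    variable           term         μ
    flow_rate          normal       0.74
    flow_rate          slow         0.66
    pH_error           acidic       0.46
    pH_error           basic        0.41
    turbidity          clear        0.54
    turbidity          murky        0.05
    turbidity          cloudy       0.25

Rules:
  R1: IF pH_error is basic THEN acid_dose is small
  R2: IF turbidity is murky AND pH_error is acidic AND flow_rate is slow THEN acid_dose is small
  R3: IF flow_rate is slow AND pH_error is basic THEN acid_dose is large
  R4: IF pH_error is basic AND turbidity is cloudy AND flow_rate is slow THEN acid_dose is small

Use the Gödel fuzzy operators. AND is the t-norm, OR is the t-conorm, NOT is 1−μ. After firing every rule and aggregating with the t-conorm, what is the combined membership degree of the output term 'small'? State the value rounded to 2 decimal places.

R1: basic=0.41 → w = 0.41
R2: murky=0.05, acidic=0.46, slow=0.66; AND[min(a, b)] → w = 0.05
R3: slow=0.66, basic=0.41; AND[min(a, b)] → w = 0.41
R4: basic=0.41, cloudy=0.25, slow=0.66; AND[min(a, b)] → w = 0.25
Rules with consequent 'small': {R1, R2, R4} → strengths 0.41, 0.05, 0.25
Aggregate via t-conorm [max(a, b)]: 0.41

0.41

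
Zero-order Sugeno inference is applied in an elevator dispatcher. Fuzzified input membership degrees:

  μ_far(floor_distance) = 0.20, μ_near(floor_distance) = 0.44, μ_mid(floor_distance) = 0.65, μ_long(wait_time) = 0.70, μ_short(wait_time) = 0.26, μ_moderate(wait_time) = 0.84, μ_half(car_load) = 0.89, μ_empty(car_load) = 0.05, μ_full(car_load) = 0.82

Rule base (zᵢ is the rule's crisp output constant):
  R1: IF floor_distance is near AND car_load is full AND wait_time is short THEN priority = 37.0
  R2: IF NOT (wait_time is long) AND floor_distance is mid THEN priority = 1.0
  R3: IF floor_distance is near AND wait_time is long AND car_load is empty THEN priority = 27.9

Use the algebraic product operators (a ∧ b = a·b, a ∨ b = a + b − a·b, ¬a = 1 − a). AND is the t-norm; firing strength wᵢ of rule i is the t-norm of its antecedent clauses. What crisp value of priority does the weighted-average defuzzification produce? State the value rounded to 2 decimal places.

R1 (z=37.0): near=0.44, full=0.82, short=0.26; AND[a·b] → w = 0.0938
R2 (z=1.0): ¬long=1−0.70=0.30, mid=0.65; AND[a·b] → w = 0.1950
R3 (z=27.9): near=0.44, long=0.70, empty=0.05; AND[a·b] → w = 0.0154
Weighted average = (0.0938·37.0 + 0.1950·1.0 + 0.0154·27.9) / (0.0938 + 0.1950 + 0.0154)
  = 4.0956 / 0.3042 = 13.46

13.46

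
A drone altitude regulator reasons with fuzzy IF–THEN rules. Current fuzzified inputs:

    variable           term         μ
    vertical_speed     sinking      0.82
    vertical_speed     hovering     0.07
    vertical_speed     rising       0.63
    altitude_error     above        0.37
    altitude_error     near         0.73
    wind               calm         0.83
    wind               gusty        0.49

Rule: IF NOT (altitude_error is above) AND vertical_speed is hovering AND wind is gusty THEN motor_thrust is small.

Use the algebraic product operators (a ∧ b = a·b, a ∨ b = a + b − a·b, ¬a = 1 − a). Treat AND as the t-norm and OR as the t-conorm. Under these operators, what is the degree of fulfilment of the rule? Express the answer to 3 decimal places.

firing strength: ¬above=1−0.37=0.63, hovering=0.07, gusty=0.49; AND[a·b] → w = 0.0216

0.022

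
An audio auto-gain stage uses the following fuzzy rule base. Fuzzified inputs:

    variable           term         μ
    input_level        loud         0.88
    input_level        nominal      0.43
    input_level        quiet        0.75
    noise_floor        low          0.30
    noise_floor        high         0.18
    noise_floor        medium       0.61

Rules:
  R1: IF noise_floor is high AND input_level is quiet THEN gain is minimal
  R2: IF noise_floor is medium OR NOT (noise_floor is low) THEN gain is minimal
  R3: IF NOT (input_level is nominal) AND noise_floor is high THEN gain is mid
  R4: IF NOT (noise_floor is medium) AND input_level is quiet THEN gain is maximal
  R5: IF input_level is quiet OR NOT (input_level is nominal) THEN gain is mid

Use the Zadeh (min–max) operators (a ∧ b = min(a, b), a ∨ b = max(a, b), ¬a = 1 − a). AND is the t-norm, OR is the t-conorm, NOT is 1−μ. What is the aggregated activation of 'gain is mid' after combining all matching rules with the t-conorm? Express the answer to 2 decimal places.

0.75

R1: high=0.18, quiet=0.75; AND[min(a, b)] → w = 0.18
R2: medium=0.61, ¬low=1−0.30=0.70; OR[max(a, b)] → w = 0.70
R3: ¬nominal=1−0.43=0.57, high=0.18; AND[min(a, b)] → w = 0.18
R4: ¬medium=1−0.61=0.39, quiet=0.75; AND[min(a, b)] → w = 0.39
R5: quiet=0.75, ¬nominal=1−0.43=0.57; OR[max(a, b)] → w = 0.75
Rules with consequent 'mid': {R3, R5} → strengths 0.18, 0.75
Aggregate via t-conorm [max(a, b)]: 0.75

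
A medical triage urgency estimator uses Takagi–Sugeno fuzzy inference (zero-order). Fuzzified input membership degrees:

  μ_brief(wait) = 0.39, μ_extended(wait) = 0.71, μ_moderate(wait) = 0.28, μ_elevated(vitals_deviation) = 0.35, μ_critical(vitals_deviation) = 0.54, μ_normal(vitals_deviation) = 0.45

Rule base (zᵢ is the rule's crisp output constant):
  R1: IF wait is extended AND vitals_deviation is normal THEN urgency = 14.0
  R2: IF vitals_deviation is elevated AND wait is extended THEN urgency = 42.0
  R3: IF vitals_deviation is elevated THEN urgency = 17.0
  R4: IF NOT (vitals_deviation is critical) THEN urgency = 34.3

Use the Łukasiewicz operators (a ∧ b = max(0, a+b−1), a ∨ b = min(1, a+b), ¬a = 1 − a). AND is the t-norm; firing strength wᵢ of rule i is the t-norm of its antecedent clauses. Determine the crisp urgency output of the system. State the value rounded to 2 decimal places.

25.72

R1 (z=14.0): extended=0.71, normal=0.45; AND[max(0, a+b−1)] → w = 0.16
R2 (z=42.0): elevated=0.35, extended=0.71; AND[max(0, a+b−1)] → w = 0.06
R3 (z=17.0): elevated=0.35 → w = 0.35
R4 (z=34.3): ¬critical=1−0.54=0.46 → w = 0.46
Weighted average = (0.16·14.0 + 0.06·42.0 + 0.35·17.0 + 0.46·34.3) / (0.16 + 0.06 + 0.35 + 0.46)
  = 26.4880 / 1.0300 = 25.72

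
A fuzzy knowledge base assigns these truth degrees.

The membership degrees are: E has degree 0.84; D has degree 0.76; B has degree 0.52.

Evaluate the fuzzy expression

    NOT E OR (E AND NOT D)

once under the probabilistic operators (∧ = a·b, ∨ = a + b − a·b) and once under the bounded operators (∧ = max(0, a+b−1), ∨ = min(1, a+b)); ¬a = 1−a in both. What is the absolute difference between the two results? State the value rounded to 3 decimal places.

Under probabilistic:
  NOT E = 1 − 0.8400 = 0.1600
  NOT D = 1 − 0.7600 = 0.2400
  E AND NOT D = a·b on (0.8400, 0.2400) = 0.2016
  NOT E OR (E AND NOT D) = a + b − a·b on (0.1600, 0.2016) = 0.3293
  → value = 0.3293
Under bounded:
  NOT E = 1 − 0.84 = 0.16
  NOT D = 1 − 0.76 = 0.24
  E AND NOT D = max(0, a+b−1) on (0.84, 0.24) = 0.08
  NOT E OR (E AND NOT D) = min(1, a+b) on (0.16, 0.08) = 0.24
  → value = 0.2400
|0.3293 − 0.2400| = 0.089

0.089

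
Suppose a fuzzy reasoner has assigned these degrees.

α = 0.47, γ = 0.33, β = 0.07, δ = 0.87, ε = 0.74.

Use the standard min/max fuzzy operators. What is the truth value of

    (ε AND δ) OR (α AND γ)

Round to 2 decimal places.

ε AND δ = min(a, b) on (0.74, 0.87) = 0.74
α AND γ = min(a, b) on (0.47, 0.33) = 0.33
(ε AND δ) OR (α AND γ) = max(a, b) on (0.74, 0.33) = 0.74

0.74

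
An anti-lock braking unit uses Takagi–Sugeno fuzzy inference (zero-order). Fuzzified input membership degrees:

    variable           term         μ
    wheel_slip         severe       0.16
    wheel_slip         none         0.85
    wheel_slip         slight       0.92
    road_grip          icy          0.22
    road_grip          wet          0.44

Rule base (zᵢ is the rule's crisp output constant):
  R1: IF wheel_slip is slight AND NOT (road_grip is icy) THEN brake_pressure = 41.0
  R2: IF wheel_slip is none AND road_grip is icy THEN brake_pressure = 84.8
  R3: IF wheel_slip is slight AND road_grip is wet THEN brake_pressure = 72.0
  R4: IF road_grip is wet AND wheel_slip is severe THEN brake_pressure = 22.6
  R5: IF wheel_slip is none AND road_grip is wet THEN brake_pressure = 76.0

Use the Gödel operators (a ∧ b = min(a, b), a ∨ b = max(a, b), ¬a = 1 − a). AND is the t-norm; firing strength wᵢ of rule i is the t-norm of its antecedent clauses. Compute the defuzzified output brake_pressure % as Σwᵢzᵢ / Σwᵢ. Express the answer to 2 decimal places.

R1 (z=41.0): slight=0.92, ¬icy=1−0.22=0.78; AND[min(a, b)] → w = 0.78
R2 (z=84.8): none=0.85, icy=0.22; AND[min(a, b)] → w = 0.22
R3 (z=72.0): slight=0.92, wet=0.44; AND[min(a, b)] → w = 0.44
R4 (z=22.6): wet=0.44, severe=0.16; AND[min(a, b)] → w = 0.16
R5 (z=76.0): none=0.85, wet=0.44; AND[min(a, b)] → w = 0.44
Weighted average = (0.78·41.0 + 0.22·84.8 + 0.44·72.0 + 0.16·22.6 + 0.44·76.0) / (0.78 + 0.22 + 0.44 + 0.16 + 0.44)
  = 119.3720 / 2.0400 = 58.52

58.52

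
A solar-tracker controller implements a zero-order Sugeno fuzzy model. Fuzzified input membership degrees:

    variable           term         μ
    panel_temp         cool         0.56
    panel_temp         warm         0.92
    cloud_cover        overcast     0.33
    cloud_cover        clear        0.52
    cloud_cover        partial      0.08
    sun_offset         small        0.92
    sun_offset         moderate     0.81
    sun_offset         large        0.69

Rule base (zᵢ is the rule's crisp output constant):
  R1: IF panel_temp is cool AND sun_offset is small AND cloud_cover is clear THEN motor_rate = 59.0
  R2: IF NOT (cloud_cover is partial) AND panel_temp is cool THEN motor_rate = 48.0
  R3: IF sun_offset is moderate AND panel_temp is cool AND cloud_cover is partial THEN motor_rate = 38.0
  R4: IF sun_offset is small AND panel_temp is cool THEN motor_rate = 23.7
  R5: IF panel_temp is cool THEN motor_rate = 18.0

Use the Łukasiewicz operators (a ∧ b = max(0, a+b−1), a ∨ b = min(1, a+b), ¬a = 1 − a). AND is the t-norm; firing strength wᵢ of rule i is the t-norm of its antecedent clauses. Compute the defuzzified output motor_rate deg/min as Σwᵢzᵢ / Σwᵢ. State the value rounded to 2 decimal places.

R1 (z=59.0): cool=0.56, small=0.92, clear=0.52; AND[max(0, a+b−1)] → w = 0.00
R2 (z=48.0): ¬partial=1−0.08=0.92, cool=0.56; AND[max(0, a+b−1)] → w = 0.48
R3 (z=38.0): moderate=0.81, cool=0.56, partial=0.08; AND[max(0, a+b−1)] → w = 0.00
R4 (z=23.7): small=0.92, cool=0.56; AND[max(0, a+b−1)] → w = 0.48
R5 (z=18.0): cool=0.56 → w = 0.56
Weighted average = (0.00·59.0 + 0.48·48.0 + 0.00·38.0 + 0.48·23.7 + 0.56·18.0) / (0.00 + 0.48 + 0.00 + 0.48 + 0.56)
  = 44.4960 / 1.5200 = 29.27

29.27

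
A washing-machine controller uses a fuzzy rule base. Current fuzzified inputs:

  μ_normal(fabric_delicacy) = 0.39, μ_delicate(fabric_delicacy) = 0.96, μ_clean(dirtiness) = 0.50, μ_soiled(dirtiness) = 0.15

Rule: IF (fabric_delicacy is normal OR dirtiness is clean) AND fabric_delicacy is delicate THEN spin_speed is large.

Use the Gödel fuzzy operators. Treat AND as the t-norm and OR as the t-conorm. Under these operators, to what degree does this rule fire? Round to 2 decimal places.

firing strength: (normal=0.39 OR clean=0.50) = 0.50; AND[min(a, b)] with delicate=0.96 → w = 0.50

0.50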